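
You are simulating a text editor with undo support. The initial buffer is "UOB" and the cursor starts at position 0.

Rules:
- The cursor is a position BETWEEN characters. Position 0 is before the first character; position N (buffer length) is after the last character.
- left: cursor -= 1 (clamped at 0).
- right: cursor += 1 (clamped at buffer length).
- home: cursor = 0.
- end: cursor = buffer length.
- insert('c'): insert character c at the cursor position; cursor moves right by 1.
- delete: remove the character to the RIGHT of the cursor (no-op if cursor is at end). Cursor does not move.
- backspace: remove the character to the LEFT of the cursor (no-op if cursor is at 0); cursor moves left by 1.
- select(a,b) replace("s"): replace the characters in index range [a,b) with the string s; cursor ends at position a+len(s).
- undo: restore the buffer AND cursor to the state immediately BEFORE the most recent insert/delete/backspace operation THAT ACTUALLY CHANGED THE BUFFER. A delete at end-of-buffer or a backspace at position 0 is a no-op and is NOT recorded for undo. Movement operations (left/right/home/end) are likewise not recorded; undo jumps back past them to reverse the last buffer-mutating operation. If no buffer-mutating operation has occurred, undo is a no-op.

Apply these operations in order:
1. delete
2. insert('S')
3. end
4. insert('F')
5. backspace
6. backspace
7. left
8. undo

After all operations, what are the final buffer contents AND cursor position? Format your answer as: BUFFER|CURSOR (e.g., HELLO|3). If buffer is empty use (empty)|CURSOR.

After op 1 (delete): buf='OB' cursor=0
After op 2 (insert('S')): buf='SOB' cursor=1
After op 3 (end): buf='SOB' cursor=3
After op 4 (insert('F')): buf='SOBF' cursor=4
After op 5 (backspace): buf='SOB' cursor=3
After op 6 (backspace): buf='SO' cursor=2
After op 7 (left): buf='SO' cursor=1
After op 8 (undo): buf='SOB' cursor=3

Answer: SOB|3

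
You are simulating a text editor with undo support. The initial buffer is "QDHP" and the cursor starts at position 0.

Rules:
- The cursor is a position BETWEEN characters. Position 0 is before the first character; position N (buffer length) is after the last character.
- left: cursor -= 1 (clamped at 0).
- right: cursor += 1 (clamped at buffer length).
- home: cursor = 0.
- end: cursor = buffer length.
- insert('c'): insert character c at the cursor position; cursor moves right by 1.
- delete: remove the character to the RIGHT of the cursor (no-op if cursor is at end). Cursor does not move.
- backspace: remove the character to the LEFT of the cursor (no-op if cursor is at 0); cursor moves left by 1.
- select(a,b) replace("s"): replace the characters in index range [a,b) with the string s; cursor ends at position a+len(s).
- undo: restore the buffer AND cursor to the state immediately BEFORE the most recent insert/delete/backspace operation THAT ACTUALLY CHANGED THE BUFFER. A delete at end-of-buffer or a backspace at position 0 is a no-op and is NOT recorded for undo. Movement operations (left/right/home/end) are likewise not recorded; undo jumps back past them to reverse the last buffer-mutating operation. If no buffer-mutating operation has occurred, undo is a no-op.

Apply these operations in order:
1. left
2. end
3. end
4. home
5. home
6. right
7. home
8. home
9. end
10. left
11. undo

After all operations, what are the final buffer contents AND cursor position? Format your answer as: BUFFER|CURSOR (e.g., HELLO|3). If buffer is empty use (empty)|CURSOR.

After op 1 (left): buf='QDHP' cursor=0
After op 2 (end): buf='QDHP' cursor=4
After op 3 (end): buf='QDHP' cursor=4
After op 4 (home): buf='QDHP' cursor=0
After op 5 (home): buf='QDHP' cursor=0
After op 6 (right): buf='QDHP' cursor=1
After op 7 (home): buf='QDHP' cursor=0
After op 8 (home): buf='QDHP' cursor=0
After op 9 (end): buf='QDHP' cursor=4
After op 10 (left): buf='QDHP' cursor=3
After op 11 (undo): buf='QDHP' cursor=3

Answer: QDHP|3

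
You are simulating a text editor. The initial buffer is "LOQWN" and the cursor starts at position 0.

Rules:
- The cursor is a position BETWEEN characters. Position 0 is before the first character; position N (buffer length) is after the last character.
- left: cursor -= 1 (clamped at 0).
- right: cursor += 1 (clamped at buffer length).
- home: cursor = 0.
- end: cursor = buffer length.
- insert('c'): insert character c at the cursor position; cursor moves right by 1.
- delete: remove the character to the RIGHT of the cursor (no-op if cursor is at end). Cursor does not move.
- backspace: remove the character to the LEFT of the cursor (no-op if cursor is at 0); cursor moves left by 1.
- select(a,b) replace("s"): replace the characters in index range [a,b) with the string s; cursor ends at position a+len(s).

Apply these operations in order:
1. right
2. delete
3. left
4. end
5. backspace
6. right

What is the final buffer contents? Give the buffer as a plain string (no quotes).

Answer: LQW

Derivation:
After op 1 (right): buf='LOQWN' cursor=1
After op 2 (delete): buf='LQWN' cursor=1
After op 3 (left): buf='LQWN' cursor=0
After op 4 (end): buf='LQWN' cursor=4
After op 5 (backspace): buf='LQW' cursor=3
After op 6 (right): buf='LQW' cursor=3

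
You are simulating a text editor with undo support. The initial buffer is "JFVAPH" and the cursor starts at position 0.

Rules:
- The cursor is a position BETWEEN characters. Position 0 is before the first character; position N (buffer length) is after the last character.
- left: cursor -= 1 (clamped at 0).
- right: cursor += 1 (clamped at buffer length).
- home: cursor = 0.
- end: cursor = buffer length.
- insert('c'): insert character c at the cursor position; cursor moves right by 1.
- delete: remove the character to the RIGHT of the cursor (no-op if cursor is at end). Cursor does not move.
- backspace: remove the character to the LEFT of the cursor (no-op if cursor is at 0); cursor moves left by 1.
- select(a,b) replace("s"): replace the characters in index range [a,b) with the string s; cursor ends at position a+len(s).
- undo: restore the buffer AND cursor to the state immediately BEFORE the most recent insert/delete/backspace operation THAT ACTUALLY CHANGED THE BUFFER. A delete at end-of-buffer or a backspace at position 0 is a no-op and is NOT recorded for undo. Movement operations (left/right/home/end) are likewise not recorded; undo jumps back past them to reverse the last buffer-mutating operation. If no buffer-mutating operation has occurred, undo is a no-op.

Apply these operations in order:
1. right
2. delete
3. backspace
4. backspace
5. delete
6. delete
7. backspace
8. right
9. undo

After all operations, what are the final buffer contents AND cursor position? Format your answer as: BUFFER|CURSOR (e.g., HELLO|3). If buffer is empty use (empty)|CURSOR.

Answer: APH|0

Derivation:
After op 1 (right): buf='JFVAPH' cursor=1
After op 2 (delete): buf='JVAPH' cursor=1
After op 3 (backspace): buf='VAPH' cursor=0
After op 4 (backspace): buf='VAPH' cursor=0
After op 5 (delete): buf='APH' cursor=0
After op 6 (delete): buf='PH' cursor=0
After op 7 (backspace): buf='PH' cursor=0
After op 8 (right): buf='PH' cursor=1
After op 9 (undo): buf='APH' cursor=0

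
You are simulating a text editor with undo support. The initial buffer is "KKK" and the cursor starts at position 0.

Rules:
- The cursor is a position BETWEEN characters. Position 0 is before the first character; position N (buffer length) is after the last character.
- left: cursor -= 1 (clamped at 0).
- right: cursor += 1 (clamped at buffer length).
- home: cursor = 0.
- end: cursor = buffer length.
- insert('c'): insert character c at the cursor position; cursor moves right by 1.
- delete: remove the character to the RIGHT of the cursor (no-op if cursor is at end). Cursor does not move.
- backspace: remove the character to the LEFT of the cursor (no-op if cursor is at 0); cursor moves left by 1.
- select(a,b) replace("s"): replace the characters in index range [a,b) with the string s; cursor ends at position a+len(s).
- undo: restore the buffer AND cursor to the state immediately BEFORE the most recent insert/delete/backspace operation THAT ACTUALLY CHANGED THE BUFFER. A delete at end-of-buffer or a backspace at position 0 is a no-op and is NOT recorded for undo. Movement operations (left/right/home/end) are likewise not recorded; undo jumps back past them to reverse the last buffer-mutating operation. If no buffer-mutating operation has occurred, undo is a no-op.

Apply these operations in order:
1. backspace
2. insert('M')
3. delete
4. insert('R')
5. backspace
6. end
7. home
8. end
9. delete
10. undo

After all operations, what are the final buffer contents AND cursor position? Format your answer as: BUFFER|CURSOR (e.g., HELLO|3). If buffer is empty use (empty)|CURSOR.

After op 1 (backspace): buf='KKK' cursor=0
After op 2 (insert('M')): buf='MKKK' cursor=1
After op 3 (delete): buf='MKK' cursor=1
After op 4 (insert('R')): buf='MRKK' cursor=2
After op 5 (backspace): buf='MKK' cursor=1
After op 6 (end): buf='MKK' cursor=3
After op 7 (home): buf='MKK' cursor=0
After op 8 (end): buf='MKK' cursor=3
After op 9 (delete): buf='MKK' cursor=3
After op 10 (undo): buf='MRKK' cursor=2

Answer: MRKK|2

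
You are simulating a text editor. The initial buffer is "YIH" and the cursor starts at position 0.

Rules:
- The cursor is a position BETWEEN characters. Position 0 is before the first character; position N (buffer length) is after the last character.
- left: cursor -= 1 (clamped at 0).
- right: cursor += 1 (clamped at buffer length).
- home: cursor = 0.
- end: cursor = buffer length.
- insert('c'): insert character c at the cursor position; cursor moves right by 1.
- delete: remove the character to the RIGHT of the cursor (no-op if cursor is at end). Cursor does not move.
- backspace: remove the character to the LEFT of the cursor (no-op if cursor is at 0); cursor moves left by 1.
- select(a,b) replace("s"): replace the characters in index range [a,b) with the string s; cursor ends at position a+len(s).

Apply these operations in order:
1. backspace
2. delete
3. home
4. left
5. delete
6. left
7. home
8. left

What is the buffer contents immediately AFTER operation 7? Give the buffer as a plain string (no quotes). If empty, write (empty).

After op 1 (backspace): buf='YIH' cursor=0
After op 2 (delete): buf='IH' cursor=0
After op 3 (home): buf='IH' cursor=0
After op 4 (left): buf='IH' cursor=0
After op 5 (delete): buf='H' cursor=0
After op 6 (left): buf='H' cursor=0
After op 7 (home): buf='H' cursor=0

Answer: H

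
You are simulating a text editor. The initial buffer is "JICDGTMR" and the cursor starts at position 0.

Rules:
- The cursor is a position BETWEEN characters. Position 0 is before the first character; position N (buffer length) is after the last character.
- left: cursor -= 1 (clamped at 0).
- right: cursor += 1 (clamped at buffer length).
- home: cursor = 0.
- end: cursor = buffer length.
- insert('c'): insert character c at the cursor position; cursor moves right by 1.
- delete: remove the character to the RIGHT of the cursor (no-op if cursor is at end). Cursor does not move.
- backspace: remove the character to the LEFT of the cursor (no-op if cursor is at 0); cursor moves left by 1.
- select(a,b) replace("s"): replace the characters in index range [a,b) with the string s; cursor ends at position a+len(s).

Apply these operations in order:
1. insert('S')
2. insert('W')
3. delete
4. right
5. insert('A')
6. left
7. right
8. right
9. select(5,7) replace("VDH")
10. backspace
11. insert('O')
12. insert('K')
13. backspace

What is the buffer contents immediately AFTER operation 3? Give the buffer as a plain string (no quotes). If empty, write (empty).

Answer: SWICDGTMR

Derivation:
After op 1 (insert('S')): buf='SJICDGTMR' cursor=1
After op 2 (insert('W')): buf='SWJICDGTMR' cursor=2
After op 3 (delete): buf='SWICDGTMR' cursor=2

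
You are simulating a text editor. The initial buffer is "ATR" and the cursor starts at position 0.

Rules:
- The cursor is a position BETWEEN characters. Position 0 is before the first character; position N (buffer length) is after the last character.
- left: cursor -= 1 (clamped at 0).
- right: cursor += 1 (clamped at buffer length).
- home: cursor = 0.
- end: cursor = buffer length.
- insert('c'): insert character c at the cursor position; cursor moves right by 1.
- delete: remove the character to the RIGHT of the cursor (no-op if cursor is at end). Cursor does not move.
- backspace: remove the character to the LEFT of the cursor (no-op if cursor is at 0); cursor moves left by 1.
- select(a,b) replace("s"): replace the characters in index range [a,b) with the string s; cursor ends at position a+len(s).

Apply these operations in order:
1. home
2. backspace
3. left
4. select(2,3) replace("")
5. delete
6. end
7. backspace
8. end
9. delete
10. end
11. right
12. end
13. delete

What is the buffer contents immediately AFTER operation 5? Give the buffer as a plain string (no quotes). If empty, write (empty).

Answer: AT

Derivation:
After op 1 (home): buf='ATR' cursor=0
After op 2 (backspace): buf='ATR' cursor=0
After op 3 (left): buf='ATR' cursor=0
After op 4 (select(2,3) replace("")): buf='AT' cursor=2
After op 5 (delete): buf='AT' cursor=2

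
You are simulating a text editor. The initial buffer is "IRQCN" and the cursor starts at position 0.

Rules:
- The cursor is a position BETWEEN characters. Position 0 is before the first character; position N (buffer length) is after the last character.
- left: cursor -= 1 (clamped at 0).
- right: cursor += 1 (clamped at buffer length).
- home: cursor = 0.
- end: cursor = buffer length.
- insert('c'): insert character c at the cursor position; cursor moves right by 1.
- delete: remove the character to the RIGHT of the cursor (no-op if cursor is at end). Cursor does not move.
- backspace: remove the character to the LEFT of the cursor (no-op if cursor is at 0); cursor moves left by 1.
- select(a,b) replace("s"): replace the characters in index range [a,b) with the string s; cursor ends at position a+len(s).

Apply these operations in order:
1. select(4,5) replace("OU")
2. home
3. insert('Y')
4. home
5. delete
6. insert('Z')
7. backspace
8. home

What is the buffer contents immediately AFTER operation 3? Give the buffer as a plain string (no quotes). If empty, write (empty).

After op 1 (select(4,5) replace("OU")): buf='IRQCOU' cursor=6
After op 2 (home): buf='IRQCOU' cursor=0
After op 3 (insert('Y')): buf='YIRQCOU' cursor=1

Answer: YIRQCOU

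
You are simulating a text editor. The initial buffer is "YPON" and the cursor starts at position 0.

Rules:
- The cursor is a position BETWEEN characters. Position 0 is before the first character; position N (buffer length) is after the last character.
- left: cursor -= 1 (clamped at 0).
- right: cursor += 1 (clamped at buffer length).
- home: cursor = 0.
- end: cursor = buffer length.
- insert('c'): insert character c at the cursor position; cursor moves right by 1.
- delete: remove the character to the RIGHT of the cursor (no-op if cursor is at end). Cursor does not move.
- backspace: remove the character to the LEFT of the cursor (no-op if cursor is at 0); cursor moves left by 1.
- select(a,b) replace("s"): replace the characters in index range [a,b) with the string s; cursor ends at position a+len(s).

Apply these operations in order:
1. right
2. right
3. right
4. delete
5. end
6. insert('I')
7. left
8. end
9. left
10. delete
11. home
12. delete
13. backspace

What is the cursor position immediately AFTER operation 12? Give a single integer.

Answer: 0

Derivation:
After op 1 (right): buf='YPON' cursor=1
After op 2 (right): buf='YPON' cursor=2
After op 3 (right): buf='YPON' cursor=3
After op 4 (delete): buf='YPO' cursor=3
After op 5 (end): buf='YPO' cursor=3
After op 6 (insert('I')): buf='YPOI' cursor=4
After op 7 (left): buf='YPOI' cursor=3
After op 8 (end): buf='YPOI' cursor=4
After op 9 (left): buf='YPOI' cursor=3
After op 10 (delete): buf='YPO' cursor=3
After op 11 (home): buf='YPO' cursor=0
After op 12 (delete): buf='PO' cursor=0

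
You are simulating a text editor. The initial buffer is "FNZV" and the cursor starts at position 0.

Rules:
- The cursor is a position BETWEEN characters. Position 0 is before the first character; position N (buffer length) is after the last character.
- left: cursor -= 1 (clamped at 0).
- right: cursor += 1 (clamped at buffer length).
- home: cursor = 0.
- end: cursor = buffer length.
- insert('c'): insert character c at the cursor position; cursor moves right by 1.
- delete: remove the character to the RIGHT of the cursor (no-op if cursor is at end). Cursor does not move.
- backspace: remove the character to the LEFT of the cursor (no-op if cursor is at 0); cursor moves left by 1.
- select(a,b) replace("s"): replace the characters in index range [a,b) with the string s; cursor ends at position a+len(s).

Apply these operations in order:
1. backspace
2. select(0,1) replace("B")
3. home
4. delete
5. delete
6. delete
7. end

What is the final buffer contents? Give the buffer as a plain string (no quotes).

After op 1 (backspace): buf='FNZV' cursor=0
After op 2 (select(0,1) replace("B")): buf='BNZV' cursor=1
After op 3 (home): buf='BNZV' cursor=0
After op 4 (delete): buf='NZV' cursor=0
After op 5 (delete): buf='ZV' cursor=0
After op 6 (delete): buf='V' cursor=0
After op 7 (end): buf='V' cursor=1

Answer: V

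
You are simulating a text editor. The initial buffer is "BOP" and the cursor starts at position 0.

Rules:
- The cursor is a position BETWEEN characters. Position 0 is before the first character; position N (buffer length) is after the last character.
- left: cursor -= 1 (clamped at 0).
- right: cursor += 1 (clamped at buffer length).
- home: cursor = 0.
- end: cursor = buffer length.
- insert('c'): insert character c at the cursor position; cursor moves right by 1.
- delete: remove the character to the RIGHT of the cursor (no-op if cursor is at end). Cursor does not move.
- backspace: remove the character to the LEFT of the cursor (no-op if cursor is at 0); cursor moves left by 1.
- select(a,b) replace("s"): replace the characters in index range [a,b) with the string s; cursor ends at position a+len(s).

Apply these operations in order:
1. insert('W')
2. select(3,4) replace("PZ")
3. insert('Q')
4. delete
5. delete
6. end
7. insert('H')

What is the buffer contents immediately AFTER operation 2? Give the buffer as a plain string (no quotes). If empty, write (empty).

Answer: WBOPZ

Derivation:
After op 1 (insert('W')): buf='WBOP' cursor=1
After op 2 (select(3,4) replace("PZ")): buf='WBOPZ' cursor=5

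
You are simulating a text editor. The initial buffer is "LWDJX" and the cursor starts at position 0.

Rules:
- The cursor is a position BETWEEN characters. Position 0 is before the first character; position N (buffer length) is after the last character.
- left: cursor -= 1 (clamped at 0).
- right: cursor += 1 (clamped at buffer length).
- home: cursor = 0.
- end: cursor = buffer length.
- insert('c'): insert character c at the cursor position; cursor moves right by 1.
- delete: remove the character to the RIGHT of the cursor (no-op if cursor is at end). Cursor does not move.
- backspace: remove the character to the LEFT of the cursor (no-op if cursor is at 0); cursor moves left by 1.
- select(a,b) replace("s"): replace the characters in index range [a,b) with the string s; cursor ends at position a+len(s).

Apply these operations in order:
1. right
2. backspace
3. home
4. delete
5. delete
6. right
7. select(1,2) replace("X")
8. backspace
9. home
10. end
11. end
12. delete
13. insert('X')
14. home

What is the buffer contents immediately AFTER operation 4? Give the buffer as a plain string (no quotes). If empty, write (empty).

After op 1 (right): buf='LWDJX' cursor=1
After op 2 (backspace): buf='WDJX' cursor=0
After op 3 (home): buf='WDJX' cursor=0
After op 4 (delete): buf='DJX' cursor=0

Answer: DJX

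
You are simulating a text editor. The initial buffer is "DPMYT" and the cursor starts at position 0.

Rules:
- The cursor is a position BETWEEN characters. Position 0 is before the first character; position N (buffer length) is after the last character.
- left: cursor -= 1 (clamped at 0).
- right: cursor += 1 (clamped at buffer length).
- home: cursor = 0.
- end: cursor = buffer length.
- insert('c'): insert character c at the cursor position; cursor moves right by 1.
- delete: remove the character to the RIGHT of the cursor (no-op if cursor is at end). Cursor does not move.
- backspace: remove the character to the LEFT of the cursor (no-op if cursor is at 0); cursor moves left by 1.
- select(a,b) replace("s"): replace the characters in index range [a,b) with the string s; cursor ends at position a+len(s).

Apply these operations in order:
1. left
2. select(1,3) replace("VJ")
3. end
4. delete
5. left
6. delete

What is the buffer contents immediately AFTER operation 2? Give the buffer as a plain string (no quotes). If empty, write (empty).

After op 1 (left): buf='DPMYT' cursor=0
After op 2 (select(1,3) replace("VJ")): buf='DVJYT' cursor=3

Answer: DVJYT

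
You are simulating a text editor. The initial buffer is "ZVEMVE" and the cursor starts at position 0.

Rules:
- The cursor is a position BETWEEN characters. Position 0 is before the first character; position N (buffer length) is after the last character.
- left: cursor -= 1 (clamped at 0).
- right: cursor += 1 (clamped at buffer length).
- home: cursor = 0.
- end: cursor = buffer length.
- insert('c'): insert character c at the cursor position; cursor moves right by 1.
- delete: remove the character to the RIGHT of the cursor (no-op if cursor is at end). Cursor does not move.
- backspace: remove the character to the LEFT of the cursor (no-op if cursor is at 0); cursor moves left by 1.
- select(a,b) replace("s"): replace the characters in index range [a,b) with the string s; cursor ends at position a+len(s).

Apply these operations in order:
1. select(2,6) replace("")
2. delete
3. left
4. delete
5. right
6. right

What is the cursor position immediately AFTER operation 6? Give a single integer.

After op 1 (select(2,6) replace("")): buf='ZV' cursor=2
After op 2 (delete): buf='ZV' cursor=2
After op 3 (left): buf='ZV' cursor=1
After op 4 (delete): buf='Z' cursor=1
After op 5 (right): buf='Z' cursor=1
After op 6 (right): buf='Z' cursor=1

Answer: 1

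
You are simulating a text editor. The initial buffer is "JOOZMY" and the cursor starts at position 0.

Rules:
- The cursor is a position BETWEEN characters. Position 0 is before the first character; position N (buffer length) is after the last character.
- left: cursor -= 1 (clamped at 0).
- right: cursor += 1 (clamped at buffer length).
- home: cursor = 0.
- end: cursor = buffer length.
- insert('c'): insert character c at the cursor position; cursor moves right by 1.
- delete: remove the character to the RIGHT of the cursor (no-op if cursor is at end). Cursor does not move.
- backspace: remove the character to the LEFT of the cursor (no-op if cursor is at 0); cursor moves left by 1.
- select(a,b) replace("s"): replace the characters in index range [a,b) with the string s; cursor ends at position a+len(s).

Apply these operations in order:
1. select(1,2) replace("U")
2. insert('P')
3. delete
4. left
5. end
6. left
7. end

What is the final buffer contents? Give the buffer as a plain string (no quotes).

After op 1 (select(1,2) replace("U")): buf='JUOZMY' cursor=2
After op 2 (insert('P')): buf='JUPOZMY' cursor=3
After op 3 (delete): buf='JUPZMY' cursor=3
After op 4 (left): buf='JUPZMY' cursor=2
After op 5 (end): buf='JUPZMY' cursor=6
After op 6 (left): buf='JUPZMY' cursor=5
After op 7 (end): buf='JUPZMY' cursor=6

Answer: JUPZMY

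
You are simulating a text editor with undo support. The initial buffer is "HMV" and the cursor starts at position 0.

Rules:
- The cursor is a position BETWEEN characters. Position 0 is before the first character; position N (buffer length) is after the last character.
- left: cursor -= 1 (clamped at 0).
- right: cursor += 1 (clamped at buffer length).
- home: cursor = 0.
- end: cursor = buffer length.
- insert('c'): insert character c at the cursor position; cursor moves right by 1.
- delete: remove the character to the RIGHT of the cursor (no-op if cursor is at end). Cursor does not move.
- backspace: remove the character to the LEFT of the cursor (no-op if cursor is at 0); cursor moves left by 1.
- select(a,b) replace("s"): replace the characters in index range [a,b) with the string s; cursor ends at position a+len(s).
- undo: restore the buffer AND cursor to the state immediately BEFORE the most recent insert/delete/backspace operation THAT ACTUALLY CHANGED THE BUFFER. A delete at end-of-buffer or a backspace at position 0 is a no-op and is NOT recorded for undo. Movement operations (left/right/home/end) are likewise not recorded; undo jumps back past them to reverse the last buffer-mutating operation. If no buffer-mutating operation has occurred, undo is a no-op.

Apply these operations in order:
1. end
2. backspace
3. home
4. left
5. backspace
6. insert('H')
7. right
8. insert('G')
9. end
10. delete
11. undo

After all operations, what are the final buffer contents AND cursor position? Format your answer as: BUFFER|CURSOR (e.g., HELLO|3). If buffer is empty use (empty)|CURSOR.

Answer: HHM|2

Derivation:
After op 1 (end): buf='HMV' cursor=3
After op 2 (backspace): buf='HM' cursor=2
After op 3 (home): buf='HM' cursor=0
After op 4 (left): buf='HM' cursor=0
After op 5 (backspace): buf='HM' cursor=0
After op 6 (insert('H')): buf='HHM' cursor=1
After op 7 (right): buf='HHM' cursor=2
After op 8 (insert('G')): buf='HHGM' cursor=3
After op 9 (end): buf='HHGM' cursor=4
After op 10 (delete): buf='HHGM' cursor=4
After op 11 (undo): buf='HHM' cursor=2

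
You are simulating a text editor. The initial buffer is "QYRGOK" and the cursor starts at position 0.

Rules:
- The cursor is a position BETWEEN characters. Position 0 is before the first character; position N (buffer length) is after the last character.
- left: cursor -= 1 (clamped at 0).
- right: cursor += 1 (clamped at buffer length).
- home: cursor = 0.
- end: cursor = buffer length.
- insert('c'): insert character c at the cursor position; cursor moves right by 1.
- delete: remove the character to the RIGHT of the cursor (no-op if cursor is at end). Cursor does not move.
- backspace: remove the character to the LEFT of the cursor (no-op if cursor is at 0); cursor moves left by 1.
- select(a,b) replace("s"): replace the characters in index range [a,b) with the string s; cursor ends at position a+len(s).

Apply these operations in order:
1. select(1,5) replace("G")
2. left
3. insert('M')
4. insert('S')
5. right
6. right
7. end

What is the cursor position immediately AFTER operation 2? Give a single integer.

Answer: 1

Derivation:
After op 1 (select(1,5) replace("G")): buf='QGK' cursor=2
After op 2 (left): buf='QGK' cursor=1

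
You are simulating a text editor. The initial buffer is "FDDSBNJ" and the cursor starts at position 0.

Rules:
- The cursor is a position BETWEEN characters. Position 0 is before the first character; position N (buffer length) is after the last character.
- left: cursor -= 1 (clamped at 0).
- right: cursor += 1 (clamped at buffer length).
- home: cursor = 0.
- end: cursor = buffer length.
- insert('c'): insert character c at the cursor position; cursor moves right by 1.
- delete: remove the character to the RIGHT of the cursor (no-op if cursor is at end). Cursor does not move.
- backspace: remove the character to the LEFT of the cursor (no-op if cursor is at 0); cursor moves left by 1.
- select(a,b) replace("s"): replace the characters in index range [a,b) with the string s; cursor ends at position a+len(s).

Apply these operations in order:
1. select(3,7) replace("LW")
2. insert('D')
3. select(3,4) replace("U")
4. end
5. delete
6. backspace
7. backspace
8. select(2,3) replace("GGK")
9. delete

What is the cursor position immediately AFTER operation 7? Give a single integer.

After op 1 (select(3,7) replace("LW")): buf='FDDLW' cursor=5
After op 2 (insert('D')): buf='FDDLWD' cursor=6
After op 3 (select(3,4) replace("U")): buf='FDDUWD' cursor=4
After op 4 (end): buf='FDDUWD' cursor=6
After op 5 (delete): buf='FDDUWD' cursor=6
After op 6 (backspace): buf='FDDUW' cursor=5
After op 7 (backspace): buf='FDDU' cursor=4

Answer: 4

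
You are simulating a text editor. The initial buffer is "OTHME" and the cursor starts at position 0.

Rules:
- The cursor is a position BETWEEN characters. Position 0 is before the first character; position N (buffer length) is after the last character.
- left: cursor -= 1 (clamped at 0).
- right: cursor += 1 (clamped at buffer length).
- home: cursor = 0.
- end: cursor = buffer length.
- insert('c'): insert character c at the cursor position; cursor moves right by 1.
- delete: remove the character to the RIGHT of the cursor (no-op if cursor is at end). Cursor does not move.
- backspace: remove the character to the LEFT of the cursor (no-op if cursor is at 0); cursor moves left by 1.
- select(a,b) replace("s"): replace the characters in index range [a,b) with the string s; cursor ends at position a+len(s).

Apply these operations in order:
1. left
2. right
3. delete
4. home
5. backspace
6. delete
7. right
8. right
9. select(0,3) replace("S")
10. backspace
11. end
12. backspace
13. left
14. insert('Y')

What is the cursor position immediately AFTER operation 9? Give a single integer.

After op 1 (left): buf='OTHME' cursor=0
After op 2 (right): buf='OTHME' cursor=1
After op 3 (delete): buf='OHME' cursor=1
After op 4 (home): buf='OHME' cursor=0
After op 5 (backspace): buf='OHME' cursor=0
After op 6 (delete): buf='HME' cursor=0
After op 7 (right): buf='HME' cursor=1
After op 8 (right): buf='HME' cursor=2
After op 9 (select(0,3) replace("S")): buf='S' cursor=1

Answer: 1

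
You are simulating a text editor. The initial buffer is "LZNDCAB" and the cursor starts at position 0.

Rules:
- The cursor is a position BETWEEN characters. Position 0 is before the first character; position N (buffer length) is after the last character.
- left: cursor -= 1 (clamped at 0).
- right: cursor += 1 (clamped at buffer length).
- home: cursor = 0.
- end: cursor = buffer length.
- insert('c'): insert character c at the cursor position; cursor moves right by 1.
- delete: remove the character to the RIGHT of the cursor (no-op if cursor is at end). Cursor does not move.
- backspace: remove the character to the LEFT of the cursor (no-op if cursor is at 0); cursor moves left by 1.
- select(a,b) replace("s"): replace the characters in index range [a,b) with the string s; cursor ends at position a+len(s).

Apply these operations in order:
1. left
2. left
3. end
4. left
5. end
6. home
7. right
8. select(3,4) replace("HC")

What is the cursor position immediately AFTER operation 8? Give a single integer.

Answer: 5

Derivation:
After op 1 (left): buf='LZNDCAB' cursor=0
After op 2 (left): buf='LZNDCAB' cursor=0
After op 3 (end): buf='LZNDCAB' cursor=7
After op 4 (left): buf='LZNDCAB' cursor=6
After op 5 (end): buf='LZNDCAB' cursor=7
After op 6 (home): buf='LZNDCAB' cursor=0
After op 7 (right): buf='LZNDCAB' cursor=1
After op 8 (select(3,4) replace("HC")): buf='LZNHCCAB' cursor=5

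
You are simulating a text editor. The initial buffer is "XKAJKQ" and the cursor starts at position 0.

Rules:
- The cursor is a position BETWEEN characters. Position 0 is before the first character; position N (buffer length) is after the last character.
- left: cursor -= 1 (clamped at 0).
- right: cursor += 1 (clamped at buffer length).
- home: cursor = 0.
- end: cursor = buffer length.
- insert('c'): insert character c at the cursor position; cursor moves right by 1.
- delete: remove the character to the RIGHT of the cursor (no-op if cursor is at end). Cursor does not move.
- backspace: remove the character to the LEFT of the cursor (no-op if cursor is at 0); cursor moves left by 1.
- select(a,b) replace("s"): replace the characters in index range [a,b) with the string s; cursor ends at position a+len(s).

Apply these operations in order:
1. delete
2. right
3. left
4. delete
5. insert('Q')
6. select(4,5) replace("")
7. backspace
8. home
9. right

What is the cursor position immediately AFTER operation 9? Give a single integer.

Answer: 1

Derivation:
After op 1 (delete): buf='KAJKQ' cursor=0
After op 2 (right): buf='KAJKQ' cursor=1
After op 3 (left): buf='KAJKQ' cursor=0
After op 4 (delete): buf='AJKQ' cursor=0
After op 5 (insert('Q')): buf='QAJKQ' cursor=1
After op 6 (select(4,5) replace("")): buf='QAJK' cursor=4
After op 7 (backspace): buf='QAJ' cursor=3
After op 8 (home): buf='QAJ' cursor=0
After op 9 (right): buf='QAJ' cursor=1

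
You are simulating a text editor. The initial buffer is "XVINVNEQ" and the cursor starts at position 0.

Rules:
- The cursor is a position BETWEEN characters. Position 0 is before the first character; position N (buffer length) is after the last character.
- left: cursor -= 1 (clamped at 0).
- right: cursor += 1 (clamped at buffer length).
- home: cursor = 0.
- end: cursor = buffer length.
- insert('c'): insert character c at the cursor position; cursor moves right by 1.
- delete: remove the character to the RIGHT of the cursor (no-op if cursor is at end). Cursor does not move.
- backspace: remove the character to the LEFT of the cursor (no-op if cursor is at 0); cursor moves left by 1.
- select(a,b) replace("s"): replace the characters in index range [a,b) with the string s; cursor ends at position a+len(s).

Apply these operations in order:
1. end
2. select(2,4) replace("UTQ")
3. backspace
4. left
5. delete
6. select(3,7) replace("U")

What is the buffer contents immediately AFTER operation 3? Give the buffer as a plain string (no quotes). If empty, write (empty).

Answer: XVUTVNEQ

Derivation:
After op 1 (end): buf='XVINVNEQ' cursor=8
After op 2 (select(2,4) replace("UTQ")): buf='XVUTQVNEQ' cursor=5
After op 3 (backspace): buf='XVUTVNEQ' cursor=4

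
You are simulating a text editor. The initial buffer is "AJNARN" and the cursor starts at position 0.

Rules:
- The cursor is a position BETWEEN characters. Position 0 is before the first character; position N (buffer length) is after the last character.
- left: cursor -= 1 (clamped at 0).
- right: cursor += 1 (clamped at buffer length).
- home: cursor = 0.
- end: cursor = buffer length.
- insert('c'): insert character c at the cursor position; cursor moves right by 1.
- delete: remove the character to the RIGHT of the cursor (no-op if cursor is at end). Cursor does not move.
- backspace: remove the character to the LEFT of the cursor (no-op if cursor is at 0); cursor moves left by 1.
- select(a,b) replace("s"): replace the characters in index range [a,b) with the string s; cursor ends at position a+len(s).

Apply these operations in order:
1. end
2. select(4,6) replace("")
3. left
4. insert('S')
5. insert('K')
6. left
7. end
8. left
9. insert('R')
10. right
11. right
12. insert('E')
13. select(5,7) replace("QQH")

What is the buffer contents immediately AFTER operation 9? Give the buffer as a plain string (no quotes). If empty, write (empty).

After op 1 (end): buf='AJNARN' cursor=6
After op 2 (select(4,6) replace("")): buf='AJNA' cursor=4
After op 3 (left): buf='AJNA' cursor=3
After op 4 (insert('S')): buf='AJNSA' cursor=4
After op 5 (insert('K')): buf='AJNSKA' cursor=5
After op 6 (left): buf='AJNSKA' cursor=4
After op 7 (end): buf='AJNSKA' cursor=6
After op 8 (left): buf='AJNSKA' cursor=5
After op 9 (insert('R')): buf='AJNSKRA' cursor=6

Answer: AJNSKRA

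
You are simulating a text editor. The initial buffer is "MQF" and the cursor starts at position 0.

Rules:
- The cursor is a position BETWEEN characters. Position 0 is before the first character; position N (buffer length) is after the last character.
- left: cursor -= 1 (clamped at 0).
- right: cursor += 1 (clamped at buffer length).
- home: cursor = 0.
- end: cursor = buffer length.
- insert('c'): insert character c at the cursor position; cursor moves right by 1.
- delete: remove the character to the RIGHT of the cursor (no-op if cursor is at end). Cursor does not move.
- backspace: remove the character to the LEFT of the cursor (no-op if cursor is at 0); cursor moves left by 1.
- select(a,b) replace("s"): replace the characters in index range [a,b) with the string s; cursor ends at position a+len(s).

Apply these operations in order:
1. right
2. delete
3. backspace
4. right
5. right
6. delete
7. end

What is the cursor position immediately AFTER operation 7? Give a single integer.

Answer: 1

Derivation:
After op 1 (right): buf='MQF' cursor=1
After op 2 (delete): buf='MF' cursor=1
After op 3 (backspace): buf='F' cursor=0
After op 4 (right): buf='F' cursor=1
After op 5 (right): buf='F' cursor=1
After op 6 (delete): buf='F' cursor=1
After op 7 (end): buf='F' cursor=1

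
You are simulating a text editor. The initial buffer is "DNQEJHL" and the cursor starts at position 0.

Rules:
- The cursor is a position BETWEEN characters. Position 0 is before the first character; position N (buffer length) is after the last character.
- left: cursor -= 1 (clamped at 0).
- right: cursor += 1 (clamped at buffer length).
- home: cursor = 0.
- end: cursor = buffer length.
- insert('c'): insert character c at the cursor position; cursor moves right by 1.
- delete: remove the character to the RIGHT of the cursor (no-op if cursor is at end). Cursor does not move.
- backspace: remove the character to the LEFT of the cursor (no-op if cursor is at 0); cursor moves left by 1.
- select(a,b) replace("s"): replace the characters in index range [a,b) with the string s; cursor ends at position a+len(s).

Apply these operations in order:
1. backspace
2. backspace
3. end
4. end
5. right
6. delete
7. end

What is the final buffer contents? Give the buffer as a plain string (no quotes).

After op 1 (backspace): buf='DNQEJHL' cursor=0
After op 2 (backspace): buf='DNQEJHL' cursor=0
After op 3 (end): buf='DNQEJHL' cursor=7
After op 4 (end): buf='DNQEJHL' cursor=7
After op 5 (right): buf='DNQEJHL' cursor=7
After op 6 (delete): buf='DNQEJHL' cursor=7
After op 7 (end): buf='DNQEJHL' cursor=7

Answer: DNQEJHL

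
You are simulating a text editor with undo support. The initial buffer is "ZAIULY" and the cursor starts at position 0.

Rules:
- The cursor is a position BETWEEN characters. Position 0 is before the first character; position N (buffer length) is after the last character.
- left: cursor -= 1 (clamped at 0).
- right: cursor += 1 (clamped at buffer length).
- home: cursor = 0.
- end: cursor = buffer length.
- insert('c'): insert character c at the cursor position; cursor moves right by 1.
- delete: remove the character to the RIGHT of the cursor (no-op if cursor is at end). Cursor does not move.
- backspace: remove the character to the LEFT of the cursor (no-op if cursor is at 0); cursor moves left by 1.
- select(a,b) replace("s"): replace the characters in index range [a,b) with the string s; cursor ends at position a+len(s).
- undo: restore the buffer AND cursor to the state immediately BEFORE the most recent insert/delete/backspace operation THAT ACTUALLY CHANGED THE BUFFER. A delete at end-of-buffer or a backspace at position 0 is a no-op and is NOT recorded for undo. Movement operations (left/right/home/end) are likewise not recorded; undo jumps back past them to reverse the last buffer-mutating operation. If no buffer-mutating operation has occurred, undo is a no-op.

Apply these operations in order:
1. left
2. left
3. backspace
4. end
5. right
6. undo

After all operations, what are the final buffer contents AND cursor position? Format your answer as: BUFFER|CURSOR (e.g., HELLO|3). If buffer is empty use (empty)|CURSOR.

Answer: ZAIULY|6

Derivation:
After op 1 (left): buf='ZAIULY' cursor=0
After op 2 (left): buf='ZAIULY' cursor=0
After op 3 (backspace): buf='ZAIULY' cursor=0
After op 4 (end): buf='ZAIULY' cursor=6
After op 5 (right): buf='ZAIULY' cursor=6
After op 6 (undo): buf='ZAIULY' cursor=6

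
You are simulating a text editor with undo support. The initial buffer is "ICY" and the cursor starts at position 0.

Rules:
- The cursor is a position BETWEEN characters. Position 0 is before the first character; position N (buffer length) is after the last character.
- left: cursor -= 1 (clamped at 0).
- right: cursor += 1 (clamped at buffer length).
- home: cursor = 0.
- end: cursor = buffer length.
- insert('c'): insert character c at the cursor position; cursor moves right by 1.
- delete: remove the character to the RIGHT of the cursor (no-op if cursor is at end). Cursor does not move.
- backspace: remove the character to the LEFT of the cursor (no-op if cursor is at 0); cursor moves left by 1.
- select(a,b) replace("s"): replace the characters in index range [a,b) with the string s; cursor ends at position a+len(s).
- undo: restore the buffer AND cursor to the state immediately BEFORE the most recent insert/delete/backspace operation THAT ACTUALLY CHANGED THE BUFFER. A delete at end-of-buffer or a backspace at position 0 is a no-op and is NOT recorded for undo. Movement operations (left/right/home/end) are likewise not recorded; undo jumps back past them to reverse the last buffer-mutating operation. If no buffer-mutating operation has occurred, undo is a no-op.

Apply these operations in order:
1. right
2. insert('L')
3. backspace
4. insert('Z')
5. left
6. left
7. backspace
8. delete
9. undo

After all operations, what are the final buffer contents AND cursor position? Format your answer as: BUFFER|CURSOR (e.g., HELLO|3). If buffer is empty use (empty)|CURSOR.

Answer: IZCY|0

Derivation:
After op 1 (right): buf='ICY' cursor=1
After op 2 (insert('L')): buf='ILCY' cursor=2
After op 3 (backspace): buf='ICY' cursor=1
After op 4 (insert('Z')): buf='IZCY' cursor=2
After op 5 (left): buf='IZCY' cursor=1
After op 6 (left): buf='IZCY' cursor=0
After op 7 (backspace): buf='IZCY' cursor=0
After op 8 (delete): buf='ZCY' cursor=0
After op 9 (undo): buf='IZCY' cursor=0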